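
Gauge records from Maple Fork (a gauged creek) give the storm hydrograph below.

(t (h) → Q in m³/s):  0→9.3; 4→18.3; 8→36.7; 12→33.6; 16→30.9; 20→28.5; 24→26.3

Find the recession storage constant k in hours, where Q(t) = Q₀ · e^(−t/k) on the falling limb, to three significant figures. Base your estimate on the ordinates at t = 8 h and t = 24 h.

On the falling limb, Q drops from 36.7 to 26.3 m³/s between t = 8 h and t = 24 h (Δt = 16 h).
k = −Δt / ln(Q₂/Q₁) = −16 / ln(26.3/36.7) = 48.0 h.

k ≈ 48.0 h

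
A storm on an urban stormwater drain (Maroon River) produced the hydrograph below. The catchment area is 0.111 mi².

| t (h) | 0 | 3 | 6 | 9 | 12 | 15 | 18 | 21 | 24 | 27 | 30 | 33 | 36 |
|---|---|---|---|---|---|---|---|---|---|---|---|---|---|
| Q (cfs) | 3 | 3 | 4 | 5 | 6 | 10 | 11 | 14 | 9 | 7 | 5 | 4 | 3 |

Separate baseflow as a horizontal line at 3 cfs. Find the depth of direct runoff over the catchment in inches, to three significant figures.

Direct runoff: 0.0, 0.0, 1.0, 2.0, 3.0, 7.0, 8.0, 11.0, 6.0, 4.0, 2.0, 1.0, 0.0 cfs; ΣQ_DR = 45.00 cfs.
V = ΣQ_DR · Δt = 45.00 × 10800 s = 4.860 × 10^5 ft³.
Over A = 0.111 mi², depth = V / A = 1.88 in.

d ≈ 1.88 in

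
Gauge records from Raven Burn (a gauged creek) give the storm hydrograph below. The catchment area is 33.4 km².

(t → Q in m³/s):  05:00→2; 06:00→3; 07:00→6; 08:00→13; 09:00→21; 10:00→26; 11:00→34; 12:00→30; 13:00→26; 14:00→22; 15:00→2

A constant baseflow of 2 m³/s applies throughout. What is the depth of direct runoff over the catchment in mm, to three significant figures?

d ≈ 17.6 mm

Direct runoff: 0.0, 1.0, 4.0, 11.0, 19.0, 24.0, 32.0, 28.0, 24.0, 20.0, 0.0 m³/s; ΣQ_DR = 163.0 m³/s.
V = ΣQ_DR · Δt = 163.0 × 3600 s = 5.868 × 10^5 m³.
Over A = 33.4 km², depth = V / A = 17.6 mm.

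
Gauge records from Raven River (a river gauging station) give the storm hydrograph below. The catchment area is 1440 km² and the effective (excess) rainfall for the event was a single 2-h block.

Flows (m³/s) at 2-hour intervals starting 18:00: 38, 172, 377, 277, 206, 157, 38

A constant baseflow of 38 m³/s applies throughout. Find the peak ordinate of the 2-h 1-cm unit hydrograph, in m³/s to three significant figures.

U_p ≈ 679 m³/s

Direct runoff: 0.0, 134.0, 339.0, 239.0, 168.0, 119.0, 0.0 m³/s; ΣQ_DR = 999.0 m³/s, peak = 339.0 m³/s.
Runoff depth d = ΣQ_DR·Δt / A = 999.0 × 7200 / (1440 km²) = 4.995 mm.
The 1-cm UH is the DRH scaled by (10 mm)/d, so U_p = 339.0 × 10/4.995 = 679 m³/s.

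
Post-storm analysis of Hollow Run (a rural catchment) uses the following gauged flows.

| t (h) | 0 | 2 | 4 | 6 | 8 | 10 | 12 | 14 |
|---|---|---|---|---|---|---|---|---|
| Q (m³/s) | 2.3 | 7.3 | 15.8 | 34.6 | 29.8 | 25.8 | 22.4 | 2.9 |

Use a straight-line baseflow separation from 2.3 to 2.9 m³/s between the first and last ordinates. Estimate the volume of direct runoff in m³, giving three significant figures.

V ≈ 8.65 × 10^5 m³

Direct-runoff ordinates (Q − Q_b): 0.00, 4.91, 13.33, 32.04, 27.16, 23.07, 19.59, 0.00 m³/s.
ΣQ_DR = 120.1 m³/s.
With Δt = 2 h = 7200 s, V = ΣQ_DR · Δt = 120.1 × 7200 = 8.65 × 10^5 m³.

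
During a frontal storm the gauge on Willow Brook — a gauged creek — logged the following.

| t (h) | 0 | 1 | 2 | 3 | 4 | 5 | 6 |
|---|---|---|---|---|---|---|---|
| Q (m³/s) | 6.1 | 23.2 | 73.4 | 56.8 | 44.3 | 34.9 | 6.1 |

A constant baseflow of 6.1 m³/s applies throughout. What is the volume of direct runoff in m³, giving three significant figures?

V ≈ 7.28 × 10^5 m³

Direct-runoff ordinates (Q − Q_b): 0.0, 17.1, 67.3, 50.7, 38.2, 28.8, 0.0 m³/s.
ΣQ_DR = 202.1 m³/s.
With Δt = 1 h = 3600 s, V = ΣQ_DR · Δt = 202.1 × 3600 = 7.28 × 10^5 m³.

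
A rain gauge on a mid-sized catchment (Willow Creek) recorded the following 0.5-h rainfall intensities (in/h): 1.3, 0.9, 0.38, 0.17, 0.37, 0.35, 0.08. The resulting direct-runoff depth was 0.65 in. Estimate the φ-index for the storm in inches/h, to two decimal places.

φ ≈ 0.45 in/h

Only the 2 blocks with intensity above φ contribute runoff: 1.3, 0.9 in/h.
Σ(I−φ)·Δt = d  ⇒  (1.3+0.9 − 2φ)·0.5 = 0.65
φ = (2.200 − 0.65/0.5) / 2 = 0.45 in/h.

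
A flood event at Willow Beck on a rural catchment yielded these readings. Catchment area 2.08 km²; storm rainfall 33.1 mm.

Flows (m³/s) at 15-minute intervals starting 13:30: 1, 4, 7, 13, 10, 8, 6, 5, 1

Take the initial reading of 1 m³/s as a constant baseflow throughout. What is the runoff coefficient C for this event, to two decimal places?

C ≈ 0.60

ΣQ_DR = 46.00 m³/s; V = ΣQ_DR·Δt = 41400 m³.
Runoff depth d = V / A = 19.90 mm.
C = d / P = 19.90 / 33.1 = 0.60.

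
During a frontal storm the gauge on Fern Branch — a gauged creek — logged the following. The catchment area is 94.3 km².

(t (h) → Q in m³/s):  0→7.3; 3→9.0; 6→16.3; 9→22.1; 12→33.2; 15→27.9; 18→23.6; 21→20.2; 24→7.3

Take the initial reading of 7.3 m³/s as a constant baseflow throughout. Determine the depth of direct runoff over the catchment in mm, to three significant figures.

d ≈ 11.6 mm

Direct runoff: 0.0, 1.7, 9.0, 14.8, 25.9, 20.6, 16.3, 12.9, 0.0 m³/s; ΣQ_DR = 101.2 m³/s.
V = ΣQ_DR · Δt = 101.2 × 10800 s = 1.093 × 10^6 m³.
Over A = 94.3 km², depth = V / A = 11.6 mm.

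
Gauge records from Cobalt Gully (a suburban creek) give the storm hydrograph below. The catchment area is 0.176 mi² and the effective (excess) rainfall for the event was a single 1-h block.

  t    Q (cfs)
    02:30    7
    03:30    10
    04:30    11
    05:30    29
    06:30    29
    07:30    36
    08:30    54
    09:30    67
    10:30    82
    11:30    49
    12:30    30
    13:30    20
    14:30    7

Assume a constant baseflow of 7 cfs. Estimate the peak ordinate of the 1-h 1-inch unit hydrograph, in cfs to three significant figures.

Direct runoff: 0.0, 3.0, 4.0, 22.0, 22.0, 29.0, 47.0, 60.0, 75.0, 42.0, 23.0, 13.0, 0.0 cfs; ΣQ_DR = 340.0 cfs, peak = 75.0 cfs.
Runoff depth d = ΣQ_DR·Δt / A = 340.0 × 3600 / (0.176 mi²) = 2.994 in.
The 1-inch UH is the DRH scaled by (1 in)/d, so U_p = 75.0 × 1/2.994 = 25.1 cfs.

U_p ≈ 25.1 cfs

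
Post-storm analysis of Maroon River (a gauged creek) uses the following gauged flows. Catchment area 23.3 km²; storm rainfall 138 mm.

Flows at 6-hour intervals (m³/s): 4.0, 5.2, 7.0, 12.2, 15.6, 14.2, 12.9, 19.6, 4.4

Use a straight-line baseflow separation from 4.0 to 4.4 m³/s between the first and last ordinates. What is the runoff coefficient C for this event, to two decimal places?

C ≈ 0.38

ΣQ_DR = 57.30 m³/s; V = ΣQ_DR·Δt = 1.238 × 10^6 m³.
Runoff depth d = V / A = 53.12 mm.
C = d / P = 53.12 / 138 = 0.38.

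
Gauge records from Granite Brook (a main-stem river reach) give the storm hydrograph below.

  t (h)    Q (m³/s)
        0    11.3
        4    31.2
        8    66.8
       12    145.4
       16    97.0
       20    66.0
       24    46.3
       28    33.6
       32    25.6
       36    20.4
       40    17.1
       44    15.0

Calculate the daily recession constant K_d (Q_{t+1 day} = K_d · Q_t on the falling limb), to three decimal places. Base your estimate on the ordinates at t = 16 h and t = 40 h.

Between t = 16 h and t = 40 h the flow falls from 97.0 to 17.1 m³/s over 6×4 h = 24 h.
Per-interval ratio K = (17.1/97.0)^(1/6) = 0.7488; K_d = K^(24/4) = 0.176.

K_d ≈ 0.176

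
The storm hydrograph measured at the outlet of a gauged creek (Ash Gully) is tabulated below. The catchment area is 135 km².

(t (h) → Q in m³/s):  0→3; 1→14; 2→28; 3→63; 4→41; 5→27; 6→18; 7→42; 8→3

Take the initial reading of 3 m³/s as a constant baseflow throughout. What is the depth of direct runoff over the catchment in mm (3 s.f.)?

Direct runoff: 0.0, 11.0, 25.0, 60.0, 38.0, 24.0, 15.0, 39.0, 0.0 m³/s; ΣQ_DR = 212.0 m³/s.
V = ΣQ_DR · Δt = 212.0 × 3600 s = 7.632 × 10^5 m³.
Over A = 135 km², depth = V / A = 5.65 mm.

d ≈ 5.65 mm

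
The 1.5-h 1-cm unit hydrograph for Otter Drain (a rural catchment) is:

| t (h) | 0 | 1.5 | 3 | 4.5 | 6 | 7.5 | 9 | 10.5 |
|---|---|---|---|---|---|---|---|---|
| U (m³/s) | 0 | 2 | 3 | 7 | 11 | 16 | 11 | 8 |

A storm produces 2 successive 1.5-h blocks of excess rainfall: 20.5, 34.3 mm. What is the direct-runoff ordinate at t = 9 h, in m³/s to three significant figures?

By discrete convolution, Q_j = Σ (P_i / 10 mm) · U_{j−i}.
At t = 9 h (j=6): Q = (20.5/10)·11 + (34.3/10)·16 = 77.4 m³/s.

Q ≈ 77.4 m³/s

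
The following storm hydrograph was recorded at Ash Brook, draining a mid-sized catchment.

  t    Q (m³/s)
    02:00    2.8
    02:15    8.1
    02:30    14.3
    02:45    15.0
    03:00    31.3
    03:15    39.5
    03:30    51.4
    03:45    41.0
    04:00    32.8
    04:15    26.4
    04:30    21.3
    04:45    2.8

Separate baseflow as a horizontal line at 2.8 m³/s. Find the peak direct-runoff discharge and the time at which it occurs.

Subtracting baseflow gives direct-runoff ordinates: 0.0, 5.3, 11.5, 12.2, 28.5, 36.7, 48.6, 38.2, 30.0, 23.6, 18.5, 0.0 m³/s.
The maximum is 48.6 m³/s, occurring at the reading for t = 03:30.

Q_p = 48.6 m³/s at t = 03:30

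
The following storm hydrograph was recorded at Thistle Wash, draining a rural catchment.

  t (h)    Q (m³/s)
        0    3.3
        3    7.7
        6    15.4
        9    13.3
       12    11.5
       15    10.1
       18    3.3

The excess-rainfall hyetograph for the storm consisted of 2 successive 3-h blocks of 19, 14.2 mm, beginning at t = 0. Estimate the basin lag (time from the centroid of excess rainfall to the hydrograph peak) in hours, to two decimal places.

Centroid of excess rainfall: t_c = Σ P_i·t̄_i / ΣP_i = 2.7831 h (block centres at 1.5, 4.5 h).
Hydrograph peak occurs at t = 6 h, so basin lag t_L = 6 − 2.7831 = 3.22 h.

t_L ≈ 3.22 h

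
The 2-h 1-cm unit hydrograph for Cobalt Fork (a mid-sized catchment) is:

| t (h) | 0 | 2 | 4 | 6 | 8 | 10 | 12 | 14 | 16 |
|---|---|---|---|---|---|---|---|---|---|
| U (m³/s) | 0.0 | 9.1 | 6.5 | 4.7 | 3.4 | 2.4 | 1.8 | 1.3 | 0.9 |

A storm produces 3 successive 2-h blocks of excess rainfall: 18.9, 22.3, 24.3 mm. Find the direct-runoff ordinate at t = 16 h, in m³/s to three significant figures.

Q ≈ 8.97 m³/s

By discrete convolution, Q_j = Σ (P_i / 10 mm) · U_{j−i}.
At t = 16 h (j=8): Q = (18.9/10)·0.9 + (22.3/10)·1.3 + (24.3/10)·1.8 = 8.97 m³/s.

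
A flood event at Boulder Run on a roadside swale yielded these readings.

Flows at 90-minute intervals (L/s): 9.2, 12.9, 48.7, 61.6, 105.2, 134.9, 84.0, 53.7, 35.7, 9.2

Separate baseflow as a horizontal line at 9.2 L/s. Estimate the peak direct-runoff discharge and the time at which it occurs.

Subtracting baseflow gives direct-runoff ordinates: 0.0, 3.7, 39.5, 52.4, 96.0, 125.7, 74.8, 44.5, 26.5, 0.0 L/s.
The maximum is 125.7 L/s, occurring at the reading for t = 7.5 h.

Q_p = 125.7 L/s at t = 7.5 h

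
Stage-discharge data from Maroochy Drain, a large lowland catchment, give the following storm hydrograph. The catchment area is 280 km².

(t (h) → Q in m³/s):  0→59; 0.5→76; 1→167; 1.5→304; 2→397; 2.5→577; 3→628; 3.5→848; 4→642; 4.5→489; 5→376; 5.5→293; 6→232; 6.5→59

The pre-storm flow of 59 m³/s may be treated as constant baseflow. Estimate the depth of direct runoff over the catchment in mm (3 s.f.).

Direct runoff: 0.0, 17.0, 108.0, 245.0, 338.0, 518.0, 569.0, 789.0, 583.0, 430.0, 317.0, 234.0, 173.0, 0.0 m³/s; ΣQ_DR = 4321 m³/s.
V = ΣQ_DR · Δt = 4321 × 1800 s = 7.778 × 10^6 m³.
Over A = 280 km², depth = V / A = 27.8 mm.

d ≈ 27.8 mm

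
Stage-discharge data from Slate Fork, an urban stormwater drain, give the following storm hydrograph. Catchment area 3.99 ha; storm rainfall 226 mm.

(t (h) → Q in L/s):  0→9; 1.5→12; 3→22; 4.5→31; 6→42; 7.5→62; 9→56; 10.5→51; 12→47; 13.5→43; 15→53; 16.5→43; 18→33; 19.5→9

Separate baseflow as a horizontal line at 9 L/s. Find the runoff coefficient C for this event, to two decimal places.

C ≈ 0.23

ΣQ_DR = 387.0 L/s; V = ΣQ_DR·Δt = 2.090 × 10^6 L.
Runoff depth d = V / A = 52.38 mm.
C = d / P = 52.38 / 226 = 0.23.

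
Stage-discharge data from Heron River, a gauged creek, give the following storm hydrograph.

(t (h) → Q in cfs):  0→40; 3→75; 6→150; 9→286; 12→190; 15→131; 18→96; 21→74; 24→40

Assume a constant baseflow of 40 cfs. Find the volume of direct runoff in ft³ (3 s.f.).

Direct-runoff ordinates (Q − Q_b): 0.0, 35.0, 110.0, 246.0, 150.0, 91.0, 56.0, 34.0, 0.0 cfs.
ΣQ_DR = 722.0 cfs.
With Δt = 3 h = 10800 s, V = ΣQ_DR · Δt = 722.0 × 10800 = 7.80 × 10^6 ft³.

V ≈ 7.80 × 10^6 ft³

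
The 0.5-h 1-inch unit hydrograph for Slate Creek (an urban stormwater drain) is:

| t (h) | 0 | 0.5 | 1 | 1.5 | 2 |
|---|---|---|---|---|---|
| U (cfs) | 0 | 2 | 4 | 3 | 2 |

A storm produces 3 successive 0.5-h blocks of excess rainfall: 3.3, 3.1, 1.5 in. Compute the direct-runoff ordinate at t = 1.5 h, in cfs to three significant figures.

Q ≈ 25.3 cfs

By discrete convolution, Q_j = Σ (P_i / 1 in) · U_{j−i}.
At t = 1.5 h (j=3): Q = (3.3/1)·3 + (3.1/1)·4 + (1.5/1)·2 = 25.3 cfs.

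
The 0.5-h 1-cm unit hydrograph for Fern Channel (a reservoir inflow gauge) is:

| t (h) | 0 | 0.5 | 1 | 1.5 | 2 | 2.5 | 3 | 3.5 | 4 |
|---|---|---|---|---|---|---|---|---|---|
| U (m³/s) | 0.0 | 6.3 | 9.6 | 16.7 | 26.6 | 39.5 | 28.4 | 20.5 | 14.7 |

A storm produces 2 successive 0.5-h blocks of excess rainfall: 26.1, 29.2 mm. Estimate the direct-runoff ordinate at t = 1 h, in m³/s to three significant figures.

By discrete convolution, Q_j = Σ (P_i / 10 mm) · U_{j−i}.
At t = 1 h (j=2): Q = (26.1/10)·9.6 + (29.2/10)·6.3 = 43.5 m³/s.

Q ≈ 43.5 m³/s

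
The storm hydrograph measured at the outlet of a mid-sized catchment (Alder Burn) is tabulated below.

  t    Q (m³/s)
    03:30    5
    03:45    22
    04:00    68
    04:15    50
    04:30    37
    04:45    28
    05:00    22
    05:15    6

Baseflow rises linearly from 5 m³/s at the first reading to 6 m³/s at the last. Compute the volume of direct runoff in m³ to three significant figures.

Direct-runoff ordinates (Q − Q_b): 0.00, 16.86, 62.71, 44.57, 31.43, 22.29, 16.14, 0.00 m³/s.
ΣQ_DR = 194.0 m³/s.
With Δt = 0.25 h = 900 s, V = ΣQ_DR · Δt = 194.0 × 900 = 1.75 × 10^5 m³.

V ≈ 1.75 × 10^5 m³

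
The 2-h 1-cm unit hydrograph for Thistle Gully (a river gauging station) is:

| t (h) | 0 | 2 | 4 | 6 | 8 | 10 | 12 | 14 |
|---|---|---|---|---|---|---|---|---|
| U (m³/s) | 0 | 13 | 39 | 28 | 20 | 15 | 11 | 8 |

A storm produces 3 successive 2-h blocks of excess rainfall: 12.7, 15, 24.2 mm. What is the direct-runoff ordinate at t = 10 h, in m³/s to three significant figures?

By discrete convolution, Q_j = Σ (P_i / 10 mm) · U_{j−i}.
At t = 10 h (j=5): Q = (12.7/10)·15 + (15/10)·20 + (24.2/10)·28 = 117 m³/s.

Q ≈ 117 m³/s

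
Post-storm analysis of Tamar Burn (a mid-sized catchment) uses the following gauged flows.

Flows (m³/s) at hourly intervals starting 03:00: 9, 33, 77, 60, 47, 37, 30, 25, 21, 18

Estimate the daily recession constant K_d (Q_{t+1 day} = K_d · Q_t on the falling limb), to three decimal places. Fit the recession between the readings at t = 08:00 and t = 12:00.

Between t = 08:00 and t = 12:00 the flow falls from 37 to 18 m³/s over 4×1 h = 4 h.
Per-interval ratio K = (18/37)^(1/4) = 0.8352; K_d = K^(24/1) = 0.013.

K_d ≈ 0.013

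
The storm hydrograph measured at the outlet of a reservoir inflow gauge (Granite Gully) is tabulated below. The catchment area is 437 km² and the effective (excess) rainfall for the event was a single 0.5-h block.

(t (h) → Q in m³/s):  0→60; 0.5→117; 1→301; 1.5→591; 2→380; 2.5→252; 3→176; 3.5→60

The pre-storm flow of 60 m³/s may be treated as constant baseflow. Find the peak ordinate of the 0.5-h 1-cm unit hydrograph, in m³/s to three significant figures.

U_p ≈ 885 m³/s

Direct runoff: 0.0, 57.0, 241.0, 531.0, 320.0, 192.0, 116.0, 0.0 m³/s; ΣQ_DR = 1457 m³/s, peak = 531.0 m³/s.
Runoff depth d = ΣQ_DR·Δt / A = 1457 × 1800 / (437 km²) = 6.001 mm.
The 1-cm UH is the DRH scaled by (10 mm)/d, so U_p = 531.0 × 10/6.001 = 885 m³/s.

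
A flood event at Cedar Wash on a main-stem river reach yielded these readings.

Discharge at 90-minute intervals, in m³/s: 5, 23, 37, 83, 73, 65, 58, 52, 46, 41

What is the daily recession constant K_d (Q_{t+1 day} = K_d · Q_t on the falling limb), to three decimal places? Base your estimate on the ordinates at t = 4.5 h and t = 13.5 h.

K_d ≈ 0.152

Between t = 4.5 h and t = 13.5 h the flow falls from 83 to 41 m³/s over 6×1.5 h = 9 h.
Per-interval ratio K = (41/83)^(1/6) = 0.8891; K_d = K^(24/1.5) = 0.152.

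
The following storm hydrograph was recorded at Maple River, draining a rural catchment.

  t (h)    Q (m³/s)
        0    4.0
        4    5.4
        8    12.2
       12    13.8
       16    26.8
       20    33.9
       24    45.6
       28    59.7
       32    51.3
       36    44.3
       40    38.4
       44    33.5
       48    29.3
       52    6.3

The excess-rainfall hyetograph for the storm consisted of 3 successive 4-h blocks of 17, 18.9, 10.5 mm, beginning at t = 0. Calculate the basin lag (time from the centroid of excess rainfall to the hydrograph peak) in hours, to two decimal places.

t_L ≈ 22.56 h

Centroid of excess rainfall: t_c = Σ P_i·t̄_i / ΣP_i = 5.4397 h (block centres at 2, 6, 10 h).
Hydrograph peak occurs at t = 28 h, so basin lag t_L = 28 − 5.4397 = 22.56 h.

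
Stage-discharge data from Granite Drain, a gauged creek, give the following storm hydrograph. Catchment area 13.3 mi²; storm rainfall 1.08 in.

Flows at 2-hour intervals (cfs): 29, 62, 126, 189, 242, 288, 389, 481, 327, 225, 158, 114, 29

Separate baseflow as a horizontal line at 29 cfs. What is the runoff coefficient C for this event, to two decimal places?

C ≈ 0.49

ΣQ_DR = 2282 cfs; V = ΣQ_DR·Δt = 1.643 × 10^7 ft³.
Runoff depth d = V / A = 0.5318 in.
C = d / P = 0.5318 / 1.08 = 0.49.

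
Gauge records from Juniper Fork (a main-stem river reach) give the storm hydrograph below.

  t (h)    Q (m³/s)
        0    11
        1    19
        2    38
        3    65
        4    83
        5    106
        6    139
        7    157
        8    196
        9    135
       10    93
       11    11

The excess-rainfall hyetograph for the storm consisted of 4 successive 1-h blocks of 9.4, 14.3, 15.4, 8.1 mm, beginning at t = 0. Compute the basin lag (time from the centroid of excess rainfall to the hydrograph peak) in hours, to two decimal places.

Centroid of excess rainfall: t_c = Σ P_i·t̄_i / ΣP_i = 1.9703 h (block centres at 0.5, 1.5, 2.5, 3.5 h).
Hydrograph peak occurs at t = 8 h, so basin lag t_L = 8 − 1.9703 = 6.03 h.

t_L ≈ 6.03 h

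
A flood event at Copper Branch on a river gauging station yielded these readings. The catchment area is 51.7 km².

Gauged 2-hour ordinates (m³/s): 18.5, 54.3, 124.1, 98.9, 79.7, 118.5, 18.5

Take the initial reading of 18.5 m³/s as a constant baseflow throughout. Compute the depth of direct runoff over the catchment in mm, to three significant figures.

d ≈ 53.3 mm

Direct runoff: 0.0, 35.8, 105.6, 80.4, 61.2, 100.0, 0.0 m³/s; ΣQ_DR = 383.0 m³/s.
V = ΣQ_DR · Δt = 383.0 × 7200 s = 2.758 × 10^6 m³.
Over A = 51.7 km², depth = V / A = 53.3 mm.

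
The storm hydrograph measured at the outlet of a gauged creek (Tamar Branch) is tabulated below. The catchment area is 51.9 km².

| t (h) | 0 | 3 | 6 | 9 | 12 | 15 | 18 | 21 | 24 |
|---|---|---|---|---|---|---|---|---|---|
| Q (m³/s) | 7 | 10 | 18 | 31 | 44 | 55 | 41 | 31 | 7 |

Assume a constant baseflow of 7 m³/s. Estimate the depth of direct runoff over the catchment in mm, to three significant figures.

d ≈ 37.7 mm

Direct runoff: 0.0, 3.0, 11.0, 24.0, 37.0, 48.0, 34.0, 24.0, 0.0 m³/s; ΣQ_DR = 181.0 m³/s.
V = ΣQ_DR · Δt = 181.0 × 10800 s = 1.955 × 10^6 m³.
Over A = 51.9 km², depth = V / A = 37.7 mm.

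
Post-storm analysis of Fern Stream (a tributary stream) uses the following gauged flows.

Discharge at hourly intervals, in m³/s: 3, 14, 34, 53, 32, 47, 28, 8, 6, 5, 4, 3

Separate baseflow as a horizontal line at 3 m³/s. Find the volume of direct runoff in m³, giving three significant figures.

Direct-runoff ordinates (Q − Q_b): 0.0, 11.0, 31.0, 50.0, 29.0, 44.0, 25.0, 5.0, 3.0, 2.0, 1.0, 0.0 m³/s.
ΣQ_DR = 201.0 m³/s.
With Δt = 1 h = 3600 s, V = ΣQ_DR · Δt = 201.0 × 3600 = 7.24 × 10^5 m³.

V ≈ 7.24 × 10^5 m³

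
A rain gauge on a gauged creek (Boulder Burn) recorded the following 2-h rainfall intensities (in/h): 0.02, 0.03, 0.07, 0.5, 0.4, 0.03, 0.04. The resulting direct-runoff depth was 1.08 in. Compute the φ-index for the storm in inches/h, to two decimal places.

φ ≈ 0.18 in/h

Only the 2 blocks with intensity above φ contribute runoff: 0.5, 0.4 in/h.
Σ(I−φ)·Δt = d  ⇒  (0.5+0.4 − 2φ)·2 = 1.08
φ = (0.9000 − 1.08/2) / 2 = 0.18 in/h.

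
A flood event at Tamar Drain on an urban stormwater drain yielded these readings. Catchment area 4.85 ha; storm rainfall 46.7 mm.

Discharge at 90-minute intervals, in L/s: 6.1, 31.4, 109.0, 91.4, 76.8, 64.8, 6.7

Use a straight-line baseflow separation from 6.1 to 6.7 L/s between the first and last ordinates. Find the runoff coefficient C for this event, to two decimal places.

C ≈ 0.81

ΣQ_DR = 341.4 L/s; V = ΣQ_DR·Δt = 1.844 × 10^6 L.
Runoff depth d = V / A = 38.01 mm.
C = d / P = 38.01 / 46.7 = 0.81.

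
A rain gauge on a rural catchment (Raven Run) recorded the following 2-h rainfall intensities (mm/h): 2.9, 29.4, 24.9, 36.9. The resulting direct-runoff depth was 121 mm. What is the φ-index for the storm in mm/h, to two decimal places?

Only the 3 blocks with intensity above φ contribute runoff: 29.4, 24.9, 36.9 mm/h.
Σ(I−φ)·Δt = d  ⇒  (29.4+24.9+36.9 − 3φ)·2 = 121
φ = (91.20 − 121/2) / 3 = 10.23 mm/h.

φ ≈ 10.23 mm/h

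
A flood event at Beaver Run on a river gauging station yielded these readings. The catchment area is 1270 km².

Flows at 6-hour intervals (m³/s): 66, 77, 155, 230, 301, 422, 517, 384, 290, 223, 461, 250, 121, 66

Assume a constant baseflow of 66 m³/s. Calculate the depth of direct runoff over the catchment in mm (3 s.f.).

Direct runoff: 0.0, 11.0, 89.0, 164.0, 235.0, 356.0, 451.0, 318.0, 224.0, 157.0, 395.0, 184.0, 55.0, 0.0 m³/s; ΣQ_DR = 2639 m³/s.
V = ΣQ_DR · Δt = 2639 × 21600 s = 5.700 × 10^7 m³.
Over A = 1270 km², depth = V / A = 44.9 mm.

d ≈ 44.9 mm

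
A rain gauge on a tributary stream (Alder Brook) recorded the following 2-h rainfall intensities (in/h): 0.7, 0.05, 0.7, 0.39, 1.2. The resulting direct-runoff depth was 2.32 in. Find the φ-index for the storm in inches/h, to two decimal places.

φ ≈ 0.48 in/h

Only the 3 blocks with intensity above φ contribute runoff: 0.7, 0.7, 1.2 in/h.
Σ(I−φ)·Δt = d  ⇒  (0.7+0.7+1.2 − 3φ)·2 = 2.32
φ = (2.600 − 2.32/2) / 3 = 0.48 in/h.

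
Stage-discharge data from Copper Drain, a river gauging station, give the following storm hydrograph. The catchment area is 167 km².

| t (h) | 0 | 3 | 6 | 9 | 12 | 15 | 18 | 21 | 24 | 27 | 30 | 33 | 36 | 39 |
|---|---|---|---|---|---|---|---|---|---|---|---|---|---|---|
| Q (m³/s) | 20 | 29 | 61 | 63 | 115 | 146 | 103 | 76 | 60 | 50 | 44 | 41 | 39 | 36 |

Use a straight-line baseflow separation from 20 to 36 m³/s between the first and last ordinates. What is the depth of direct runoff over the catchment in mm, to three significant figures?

d ≈ 31.8 mm

Direct runoff: 0.00, 7.77, 38.54, 39.31, 90.08, 119.85, 75.62, 47.38, 30.15, 18.92, 11.69, 7.46, 4.23, 0.00 m³/s; ΣQ_DR = 491.0 m³/s.
V = ΣQ_DR · Δt = 491.0 × 10800 s = 5.303 × 10^6 m³.
Over A = 167 km², depth = V / A = 31.8 mm.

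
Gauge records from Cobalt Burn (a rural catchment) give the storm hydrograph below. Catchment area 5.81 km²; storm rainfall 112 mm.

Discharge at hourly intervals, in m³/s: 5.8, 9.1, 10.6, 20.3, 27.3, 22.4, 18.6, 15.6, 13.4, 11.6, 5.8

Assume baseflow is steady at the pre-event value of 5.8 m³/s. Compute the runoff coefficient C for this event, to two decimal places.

ΣQ_DR = 96.70 m³/s; V = ΣQ_DR·Δt = 3.481 × 10^5 m³.
Runoff depth d = V / A = 59.92 mm.
C = d / P = 59.92 / 112 = 0.53.

C ≈ 0.53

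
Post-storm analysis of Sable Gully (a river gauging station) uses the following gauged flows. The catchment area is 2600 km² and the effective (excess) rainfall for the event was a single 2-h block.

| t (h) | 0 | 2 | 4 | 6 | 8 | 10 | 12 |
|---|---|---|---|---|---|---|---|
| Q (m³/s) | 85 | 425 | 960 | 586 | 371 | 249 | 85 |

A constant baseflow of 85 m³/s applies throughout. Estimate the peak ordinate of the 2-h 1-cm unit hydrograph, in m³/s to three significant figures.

U_p ≈ 1460 m³/s

Direct runoff: 0.0, 340.0, 875.0, 501.0, 286.0, 164.0, 0.0 m³/s; ΣQ_DR = 2166 m³/s, peak = 875.0 m³/s.
Runoff depth d = ΣQ_DR·Δt / A = 2166 × 7200 / (2600 km²) = 5.998 mm.
The 1-cm UH is the DRH scaled by (10 mm)/d, so U_p = 875.0 × 10/5.998 = 1460 m³/s.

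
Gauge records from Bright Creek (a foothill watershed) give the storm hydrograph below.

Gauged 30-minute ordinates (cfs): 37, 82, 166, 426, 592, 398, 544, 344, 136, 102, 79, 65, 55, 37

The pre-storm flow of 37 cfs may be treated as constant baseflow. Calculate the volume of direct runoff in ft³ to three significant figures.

Direct-runoff ordinates (Q − Q_b): 0.0, 45.0, 129.0, 389.0, 555.0, 361.0, 507.0, 307.0, 99.0, 65.0, 42.0, 28.0, 18.0, 0.0 cfs.
ΣQ_DR = 2545 cfs.
With Δt = 0.5 h = 1800 s, V = ΣQ_DR · Δt = 2545 × 1800 = 4.58 × 10^6 ft³.

V ≈ 4.58 × 10^6 ft³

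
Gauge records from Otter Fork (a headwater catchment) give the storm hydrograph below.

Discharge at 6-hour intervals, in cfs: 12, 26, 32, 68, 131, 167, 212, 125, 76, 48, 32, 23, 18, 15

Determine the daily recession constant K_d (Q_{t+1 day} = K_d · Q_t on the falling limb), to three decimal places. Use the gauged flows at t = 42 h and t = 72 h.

K_d ≈ 0.212

Between t = 42 h and t = 72 h the flow falls from 125 to 18 cfs over 5×6 h = 30 h.
Per-interval ratio K = (18/125)^(1/5) = 0.6787; K_d = K^(24/6) = 0.212.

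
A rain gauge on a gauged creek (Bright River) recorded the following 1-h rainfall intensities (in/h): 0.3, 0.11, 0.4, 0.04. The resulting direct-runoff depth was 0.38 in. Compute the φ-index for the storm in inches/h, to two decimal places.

Only the 2 blocks with intensity above φ contribute runoff: 0.3, 0.4 in/h.
Σ(I−φ)·Δt = d  ⇒  (0.3+0.4 − 2φ)·1 = 0.38
φ = (0.7000 − 0.38/1) / 2 = 0.16 in/h.

φ ≈ 0.16 in/h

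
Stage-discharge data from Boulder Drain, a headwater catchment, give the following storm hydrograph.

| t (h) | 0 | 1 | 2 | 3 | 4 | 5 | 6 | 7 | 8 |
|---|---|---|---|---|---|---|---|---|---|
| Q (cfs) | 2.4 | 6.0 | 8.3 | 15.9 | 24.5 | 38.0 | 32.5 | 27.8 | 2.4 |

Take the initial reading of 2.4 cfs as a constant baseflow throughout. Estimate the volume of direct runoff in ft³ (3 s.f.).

Direct-runoff ordinates (Q − Q_b): 0.0, 3.6, 5.9, 13.5, 22.1, 35.6, 30.1, 25.4, 0.0 cfs.
ΣQ_DR = 136.2 cfs.
With Δt = 1 h = 3600 s, V = ΣQ_DR · Δt = 136.2 × 3600 = 4.90 × 10^5 ft³.

V ≈ 4.90 × 10^5 ft³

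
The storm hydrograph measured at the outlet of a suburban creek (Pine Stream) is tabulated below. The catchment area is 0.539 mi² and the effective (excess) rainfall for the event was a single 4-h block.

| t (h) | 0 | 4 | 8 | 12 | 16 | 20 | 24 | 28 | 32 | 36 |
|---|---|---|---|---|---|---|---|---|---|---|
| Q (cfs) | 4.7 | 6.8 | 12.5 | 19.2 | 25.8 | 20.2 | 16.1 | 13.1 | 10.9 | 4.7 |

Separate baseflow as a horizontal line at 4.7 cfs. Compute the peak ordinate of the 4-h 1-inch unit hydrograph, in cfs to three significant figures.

Direct runoff: 0.0, 2.1, 7.8, 14.5, 21.1, 15.5, 11.4, 8.4, 6.2, 0.0 cfs; ΣQ_DR = 87.00 cfs, peak = 21.1 cfs.
Runoff depth d = ΣQ_DR·Δt / A = 87.00 × 14400 / (0.539 mi²) = 1.000 in.
The 1-inch UH is the DRH scaled by (1 in)/d, so U_p = 21.1 × 1/1.000 = 21.1 cfs.

U_p ≈ 21.1 cfs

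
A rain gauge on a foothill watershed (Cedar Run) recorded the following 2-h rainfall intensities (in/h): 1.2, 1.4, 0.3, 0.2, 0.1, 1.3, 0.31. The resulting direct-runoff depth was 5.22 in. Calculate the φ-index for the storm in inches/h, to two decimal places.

φ ≈ 0.43 in/h

Only the 3 blocks with intensity above φ contribute runoff: 1.2, 1.4, 1.3 in/h.
Σ(I−φ)·Δt = d  ⇒  (1.2+1.4+1.3 − 3φ)·2 = 5.22
φ = (3.900 − 5.22/2) / 3 = 0.43 in/h.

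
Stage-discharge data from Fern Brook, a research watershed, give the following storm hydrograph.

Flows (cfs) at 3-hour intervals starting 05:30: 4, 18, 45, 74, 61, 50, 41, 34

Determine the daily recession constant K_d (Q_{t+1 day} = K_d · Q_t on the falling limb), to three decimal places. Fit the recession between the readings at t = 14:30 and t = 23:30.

Between t = 14:30 and t = 23:30 the flow falls from 74 to 41 cfs over 3×3 h = 9 h.
Per-interval ratio K = (41/74)^(1/3) = 0.8213; K_d = K^(24/3) = 0.207.

K_d ≈ 0.207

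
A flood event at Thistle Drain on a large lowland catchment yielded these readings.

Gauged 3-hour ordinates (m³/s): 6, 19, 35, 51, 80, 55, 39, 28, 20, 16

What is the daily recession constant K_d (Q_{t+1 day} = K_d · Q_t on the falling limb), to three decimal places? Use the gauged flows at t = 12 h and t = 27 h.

K_d ≈ 0.076

Between t = 12 h and t = 27 h the flow falls from 80 to 16 m³/s over 5×3 h = 15 h.
Per-interval ratio K = (16/80)^(1/5) = 0.7248; K_d = K^(24/3) = 0.076.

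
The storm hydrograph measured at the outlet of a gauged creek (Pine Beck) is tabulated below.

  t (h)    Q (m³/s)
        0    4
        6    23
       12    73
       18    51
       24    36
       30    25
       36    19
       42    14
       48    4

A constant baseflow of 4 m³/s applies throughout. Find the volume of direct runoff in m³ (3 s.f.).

Direct-runoff ordinates (Q − Q_b): 0.0, 19.0, 69.0, 47.0, 32.0, 21.0, 15.0, 10.0, 0.0 m³/s.
ΣQ_DR = 213.0 m³/s.
With Δt = 6 h = 21600 s, V = ΣQ_DR · Δt = 213.0 × 21600 = 4.60 × 10^6 m³.

V ≈ 4.60 × 10^6 m³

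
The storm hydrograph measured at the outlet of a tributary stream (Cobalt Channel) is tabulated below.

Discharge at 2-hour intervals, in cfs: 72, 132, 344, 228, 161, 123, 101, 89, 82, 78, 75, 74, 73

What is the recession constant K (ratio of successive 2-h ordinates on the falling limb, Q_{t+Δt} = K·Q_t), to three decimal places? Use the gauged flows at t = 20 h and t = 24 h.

K ≈ 0.987

Using the recession-limb readings at t = 20 h and t = 24 h: Q falls from 75 to 73 cfs over 2 intervals.
K = (Q₂/Q₁)^(1/2) = (73/75)^(1/2) = 0.987.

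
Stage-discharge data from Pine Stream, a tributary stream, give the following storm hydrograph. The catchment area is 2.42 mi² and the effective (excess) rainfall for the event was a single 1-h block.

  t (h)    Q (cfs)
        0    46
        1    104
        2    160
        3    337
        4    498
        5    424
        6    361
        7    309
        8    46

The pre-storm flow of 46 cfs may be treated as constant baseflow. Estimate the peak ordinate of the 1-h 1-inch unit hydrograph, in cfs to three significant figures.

Direct runoff: 0.0, 58.0, 114.0, 291.0, 452.0, 378.0, 315.0, 263.0, 0.0 cfs; ΣQ_DR = 1871 cfs, peak = 452.0 cfs.
Runoff depth d = ΣQ_DR·Δt / A = 1871 × 3600 / (2.42 mi²) = 1.198 in.
The 1-inch UH is the DRH scaled by (1 in)/d, so U_p = 452.0 × 1/1.198 = 377 cfs.

U_p ≈ 377 cfs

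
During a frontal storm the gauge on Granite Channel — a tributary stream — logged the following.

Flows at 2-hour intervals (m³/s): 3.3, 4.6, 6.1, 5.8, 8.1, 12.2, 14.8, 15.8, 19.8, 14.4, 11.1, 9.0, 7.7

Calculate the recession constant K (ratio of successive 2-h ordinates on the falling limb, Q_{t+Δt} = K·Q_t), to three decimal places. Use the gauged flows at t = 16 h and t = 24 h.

Using the recession-limb readings at t = 16 h and t = 24 h: Q falls from 19.8 to 7.7 m³/s over 4 intervals.
K = (Q₂/Q₁)^(1/4) = (7.7/19.8)^(1/4) = 0.790.

K ≈ 0.790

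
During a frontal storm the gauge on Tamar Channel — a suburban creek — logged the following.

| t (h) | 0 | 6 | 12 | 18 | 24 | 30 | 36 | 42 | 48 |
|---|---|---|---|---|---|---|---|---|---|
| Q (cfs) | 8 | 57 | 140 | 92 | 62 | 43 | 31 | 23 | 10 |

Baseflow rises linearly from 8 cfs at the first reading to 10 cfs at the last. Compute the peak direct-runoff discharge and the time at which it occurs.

Q_p = 131.50 cfs at t = 12 h

Subtracting baseflow gives direct-runoff ordinates: 0.00, 48.75, 131.50, 83.25, 53.00, 33.75, 21.50, 13.25, 0.00 cfs.
The maximum is 131.50 cfs, occurring at the reading for t = 12 h.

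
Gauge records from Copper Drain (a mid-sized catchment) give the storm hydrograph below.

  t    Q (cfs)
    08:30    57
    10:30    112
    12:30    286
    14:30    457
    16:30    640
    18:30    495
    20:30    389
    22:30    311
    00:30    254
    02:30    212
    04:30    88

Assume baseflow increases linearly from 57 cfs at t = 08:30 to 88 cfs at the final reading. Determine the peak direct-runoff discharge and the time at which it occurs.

Subtracting baseflow gives direct-runoff ordinates: 0.00, 51.90, 222.80, 390.70, 570.60, 422.50, 313.40, 232.30, 172.20, 127.10, 0.00 cfs.
The maximum is 570.60 cfs, occurring at the reading for t = 16:30.

Q_p = 570.60 cfs at t = 16:30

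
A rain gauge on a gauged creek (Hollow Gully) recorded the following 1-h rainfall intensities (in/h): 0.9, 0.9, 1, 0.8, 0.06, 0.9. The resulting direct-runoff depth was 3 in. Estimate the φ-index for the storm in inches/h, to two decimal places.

Only the 5 blocks with intensity above φ contribute runoff: 0.9, 0.9, 1, 0.8, 0.9 in/h.
Σ(I−φ)·Δt = d  ⇒  (0.9+0.9+1+0.8+0.9 − 5φ)·1 = 3
φ = (4.500 − 3/1) / 5 = 0.30 in/h.

φ ≈ 0.30 in/h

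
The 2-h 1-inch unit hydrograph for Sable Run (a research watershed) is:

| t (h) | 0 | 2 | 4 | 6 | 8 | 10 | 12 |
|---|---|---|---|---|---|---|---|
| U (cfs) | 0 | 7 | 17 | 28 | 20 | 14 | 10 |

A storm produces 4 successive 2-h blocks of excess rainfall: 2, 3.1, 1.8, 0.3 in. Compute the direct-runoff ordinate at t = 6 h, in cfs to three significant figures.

By discrete convolution, Q_j = Σ (P_i / 1 in) · U_{j−i}.
At t = 6 h (j=3): Q = (2/1)·28 + (3.1/1)·17 + (1.8/1)·7 + (0.3/1)·0 = 121 cfs.

Q ≈ 121 cfs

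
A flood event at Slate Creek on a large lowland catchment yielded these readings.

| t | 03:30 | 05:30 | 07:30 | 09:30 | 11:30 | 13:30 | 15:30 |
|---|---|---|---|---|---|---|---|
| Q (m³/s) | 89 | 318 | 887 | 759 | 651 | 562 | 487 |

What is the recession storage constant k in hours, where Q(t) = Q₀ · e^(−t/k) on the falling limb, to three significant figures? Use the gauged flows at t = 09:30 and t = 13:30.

k ≈ 13.3 h

On the falling limb, Q drops from 759 to 562 m³/s between t = 09:30 and t = 13:30 (Δt = 4 h).
k = −Δt / ln(Q₂/Q₁) = −4 / ln(562/759) = 13.3 h.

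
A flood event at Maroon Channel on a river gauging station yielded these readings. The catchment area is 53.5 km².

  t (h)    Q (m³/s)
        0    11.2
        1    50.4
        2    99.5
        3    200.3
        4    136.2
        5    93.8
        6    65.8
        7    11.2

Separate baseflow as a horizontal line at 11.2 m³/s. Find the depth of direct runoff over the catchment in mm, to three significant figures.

Direct runoff: 0.0, 39.2, 88.3, 189.1, 125.0, 82.6, 54.6, 0.0 m³/s; ΣQ_DR = 578.8 m³/s.
V = ΣQ_DR · Δt = 578.8 × 3600 s = 2.084 × 10^6 m³.
Over A = 53.5 km², depth = V / A = 38.9 mm.

d ≈ 38.9 mm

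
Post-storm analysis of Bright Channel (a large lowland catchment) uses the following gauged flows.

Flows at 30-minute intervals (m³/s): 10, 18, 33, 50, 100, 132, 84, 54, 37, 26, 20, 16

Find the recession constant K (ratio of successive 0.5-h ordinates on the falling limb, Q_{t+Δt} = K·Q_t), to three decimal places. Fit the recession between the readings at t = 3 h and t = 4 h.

K ≈ 0.664

Using the recession-limb readings at t = 3 h and t = 4 h: Q falls from 84 to 37 m³/s over 2 intervals.
K = (Q₂/Q₁)^(1/2) = (37/84)^(1/2) = 0.664.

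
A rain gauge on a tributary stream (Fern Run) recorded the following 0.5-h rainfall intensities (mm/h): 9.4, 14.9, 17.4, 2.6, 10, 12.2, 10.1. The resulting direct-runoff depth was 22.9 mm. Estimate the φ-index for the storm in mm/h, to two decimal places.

Only the 6 blocks with intensity above φ contribute runoff: 9.4, 14.9, 17.4, 10, 12.2, 10.1 mm/h.
Σ(I−φ)·Δt = d  ⇒  (9.4+14.9+17.4+10+12.2+10.1 − 6φ)·0.5 = 22.9
φ = (74.00 − 22.9/0.5) / 6 = 4.70 mm/h.

φ ≈ 4.70 mm/h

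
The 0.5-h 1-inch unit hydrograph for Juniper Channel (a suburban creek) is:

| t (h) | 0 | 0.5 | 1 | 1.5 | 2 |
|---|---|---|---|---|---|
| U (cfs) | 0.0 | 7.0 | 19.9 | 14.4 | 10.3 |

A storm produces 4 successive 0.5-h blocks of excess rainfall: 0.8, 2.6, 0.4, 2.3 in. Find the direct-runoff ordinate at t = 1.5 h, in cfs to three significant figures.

By discrete convolution, Q_j = Σ (P_i / 1 in) · U_{j−i}.
At t = 1.5 h (j=3): Q = (0.8/1)·14.4 + (2.6/1)·19.9 + (0.4/1)·7.0 + (2.3/1)·0.0 = 66.1 cfs.

Q ≈ 66.1 cfs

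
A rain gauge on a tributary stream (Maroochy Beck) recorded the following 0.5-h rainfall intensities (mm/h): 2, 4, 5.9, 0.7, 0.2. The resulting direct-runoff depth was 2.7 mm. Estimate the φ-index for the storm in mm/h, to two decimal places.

φ ≈ 2.25 mm/h

Only the 2 blocks with intensity above φ contribute runoff: 4, 5.9 mm/h.
Σ(I−φ)·Δt = d  ⇒  (4+5.9 − 2φ)·0.5 = 2.7
φ = (9.900 − 2.7/0.5) / 2 = 2.25 mm/h.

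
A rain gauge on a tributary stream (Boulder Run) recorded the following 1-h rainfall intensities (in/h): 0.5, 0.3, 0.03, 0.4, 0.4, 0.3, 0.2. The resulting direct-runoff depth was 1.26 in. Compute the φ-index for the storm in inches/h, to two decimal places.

Only the 6 blocks with intensity above φ contribute runoff: 0.5, 0.3, 0.4, 0.4, 0.3, 0.2 in/h.
Σ(I−φ)·Δt = d  ⇒  (0.5+0.3+0.4+0.4+0.3+0.2 − 6φ)·1 = 1.26
φ = (2.100 − 1.26/1) / 6 = 0.14 in/h.

φ ≈ 0.14 in/h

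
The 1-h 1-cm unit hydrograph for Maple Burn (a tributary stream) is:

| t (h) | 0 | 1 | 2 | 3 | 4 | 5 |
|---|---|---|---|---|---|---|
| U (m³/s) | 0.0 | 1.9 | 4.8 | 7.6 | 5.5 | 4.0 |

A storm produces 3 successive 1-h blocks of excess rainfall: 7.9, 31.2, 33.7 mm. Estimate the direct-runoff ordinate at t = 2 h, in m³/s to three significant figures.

Q ≈ 9.72 m³/s

By discrete convolution, Q_j = Σ (P_i / 10 mm) · U_{j−i}.
At t = 2 h (j=2): Q = (7.9/10)·4.8 + (31.2/10)·1.9 + (33.7/10)·0.0 = 9.72 m³/s.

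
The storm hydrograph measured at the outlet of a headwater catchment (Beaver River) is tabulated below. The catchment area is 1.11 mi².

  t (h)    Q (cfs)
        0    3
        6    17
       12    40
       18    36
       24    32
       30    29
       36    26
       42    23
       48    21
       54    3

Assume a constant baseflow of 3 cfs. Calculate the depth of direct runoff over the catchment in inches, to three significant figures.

d ≈ 1.68 in

Direct runoff: 0.0, 14.0, 37.0, 33.0, 29.0, 26.0, 23.0, 20.0, 18.0, 0.0 cfs; ΣQ_DR = 200.0 cfs.
V = ΣQ_DR · Δt = 200.0 × 21600 s = 4.320 × 10^6 ft³.
Over A = 1.11 mi², depth = V / A = 1.68 in.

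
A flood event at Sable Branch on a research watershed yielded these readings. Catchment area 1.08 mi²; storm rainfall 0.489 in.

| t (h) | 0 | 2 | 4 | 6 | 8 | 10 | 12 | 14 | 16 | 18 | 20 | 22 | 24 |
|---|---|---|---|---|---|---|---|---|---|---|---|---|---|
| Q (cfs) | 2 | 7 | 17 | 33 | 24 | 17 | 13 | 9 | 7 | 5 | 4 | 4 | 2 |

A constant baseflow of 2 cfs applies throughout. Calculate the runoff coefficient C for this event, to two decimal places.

ΣQ_DR = 118.0 cfs; V = ΣQ_DR·Δt = 8.496 × 10^5 ft³.
Runoff depth d = V / A = 0.3386 in.
C = d / P = 0.3386 / 0.489 = 0.69.

C ≈ 0.69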